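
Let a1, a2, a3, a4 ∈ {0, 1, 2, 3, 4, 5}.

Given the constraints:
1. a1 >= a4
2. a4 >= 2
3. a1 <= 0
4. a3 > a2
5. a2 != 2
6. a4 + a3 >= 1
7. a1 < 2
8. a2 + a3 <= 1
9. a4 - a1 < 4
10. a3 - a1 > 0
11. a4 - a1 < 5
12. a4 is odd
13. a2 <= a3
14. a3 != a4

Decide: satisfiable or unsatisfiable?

From constraint 2: a4 ≥ 2. From constraints 1 and 3: a4 ≤ a1 and a1 ≤ 0, so a4 ≤ 0. But 0 < 2, so no value of a4 works.

Unsatisfiable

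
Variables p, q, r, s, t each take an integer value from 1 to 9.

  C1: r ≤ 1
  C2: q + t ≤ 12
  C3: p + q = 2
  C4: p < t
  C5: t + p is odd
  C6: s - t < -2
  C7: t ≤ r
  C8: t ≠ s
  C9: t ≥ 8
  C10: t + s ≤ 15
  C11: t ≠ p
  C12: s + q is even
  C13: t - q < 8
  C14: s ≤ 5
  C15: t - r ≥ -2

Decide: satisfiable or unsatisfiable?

From constraints 7 and 9: r ≥ t and t ≥ 8, so r ≥ 8. From constraint 1: r ≤ 1. But 1 < 8, so no value of r works.

Unsatisfiable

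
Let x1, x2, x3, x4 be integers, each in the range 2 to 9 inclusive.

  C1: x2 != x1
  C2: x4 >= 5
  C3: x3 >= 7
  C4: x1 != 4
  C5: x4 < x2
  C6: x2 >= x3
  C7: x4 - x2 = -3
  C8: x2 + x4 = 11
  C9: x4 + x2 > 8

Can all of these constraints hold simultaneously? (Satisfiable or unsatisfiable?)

Unsatisfiable

From constraints 3 and 6: x2 ≥ x3 ≥ 7. From constraint 2: x4 ≥ 5. Hence x2 + x4 ≥ 12. But constraint 8 requires x2 + x4 = 11, and 11 < 12. Contradiction.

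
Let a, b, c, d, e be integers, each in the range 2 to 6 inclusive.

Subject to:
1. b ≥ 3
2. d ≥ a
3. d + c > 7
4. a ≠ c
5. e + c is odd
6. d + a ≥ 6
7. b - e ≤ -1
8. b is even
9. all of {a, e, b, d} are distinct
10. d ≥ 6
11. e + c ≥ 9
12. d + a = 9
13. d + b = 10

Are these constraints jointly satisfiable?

Satisfiable

Setting (a, b, c, d, e) = (3, 4, 4, 6, 5) satisfies everything: constraint 3: d + c = 10; constraint 6: d + a = 9, and the others follow.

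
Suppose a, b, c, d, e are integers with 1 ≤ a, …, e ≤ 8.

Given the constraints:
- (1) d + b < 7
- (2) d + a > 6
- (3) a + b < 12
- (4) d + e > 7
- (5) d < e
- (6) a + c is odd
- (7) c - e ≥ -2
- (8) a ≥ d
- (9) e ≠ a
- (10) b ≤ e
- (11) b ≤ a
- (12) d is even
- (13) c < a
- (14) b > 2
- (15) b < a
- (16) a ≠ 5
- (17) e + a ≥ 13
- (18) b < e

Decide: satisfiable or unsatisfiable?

Setting (a, b, c, d, e) = (6, 4, 5, 2, 7) satisfies everything: constraint 1: d + b = 6; constraint 2: d + a = 8; constraint 3: a + b = 10, and the others follow.

Satisfiable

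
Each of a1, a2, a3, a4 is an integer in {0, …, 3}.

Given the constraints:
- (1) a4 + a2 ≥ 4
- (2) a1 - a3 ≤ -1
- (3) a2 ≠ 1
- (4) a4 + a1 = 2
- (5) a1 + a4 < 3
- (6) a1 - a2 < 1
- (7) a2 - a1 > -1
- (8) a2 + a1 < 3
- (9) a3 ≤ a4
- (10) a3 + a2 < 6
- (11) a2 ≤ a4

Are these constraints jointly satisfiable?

Satisfiable

Try a1 = 0, a2 = 2, a3 = 1, a4 = 2.
Check constraint 1: a4 + a2 = 4; constraint 2: a1 - a3 = -1; constraint 4: a4 + a1 = 2. The remaining constraints are straightforward to verify.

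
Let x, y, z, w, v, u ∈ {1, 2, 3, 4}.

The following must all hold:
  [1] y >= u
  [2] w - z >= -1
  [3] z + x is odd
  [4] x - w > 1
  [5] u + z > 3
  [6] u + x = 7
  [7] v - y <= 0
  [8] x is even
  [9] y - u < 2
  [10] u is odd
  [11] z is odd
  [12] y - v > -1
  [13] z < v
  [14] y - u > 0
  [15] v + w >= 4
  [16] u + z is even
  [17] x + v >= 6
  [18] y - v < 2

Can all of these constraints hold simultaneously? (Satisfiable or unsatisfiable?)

Take x = 4, y = 4, z = 1, w = 2, v = 4, u = 3. Then constraint 2: w - z = 1; constraint 4: x - w = 2; constraint 5: u + z = 4, and every other listed constraint is also met.

Satisfiable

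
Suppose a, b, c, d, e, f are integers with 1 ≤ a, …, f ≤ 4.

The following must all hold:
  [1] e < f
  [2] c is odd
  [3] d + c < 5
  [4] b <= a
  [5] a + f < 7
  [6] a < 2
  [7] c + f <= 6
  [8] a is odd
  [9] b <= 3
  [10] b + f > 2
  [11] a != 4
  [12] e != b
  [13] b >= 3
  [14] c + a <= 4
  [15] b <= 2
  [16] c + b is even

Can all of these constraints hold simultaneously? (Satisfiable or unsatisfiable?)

Unsatisfiable

From constraints 4 and 13: a ≥ b and b ≥ 3, so a ≥ 3. From constraint 6: a ≤ 1. But 1 < 3, so no value of a works.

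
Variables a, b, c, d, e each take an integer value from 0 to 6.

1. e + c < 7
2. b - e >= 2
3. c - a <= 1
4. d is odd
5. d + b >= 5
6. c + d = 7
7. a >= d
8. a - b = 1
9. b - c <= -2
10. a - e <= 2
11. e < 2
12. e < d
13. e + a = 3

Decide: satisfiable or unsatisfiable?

Unsatisfiable

Constraints 2, 3, 9, and 10 give b − e ≥ 2, e − a ≥ -2, a − c ≥ -1, c − b ≥ 2.
Adding all 4 inequalities: the left sides telescope to 0, and the right sides sum to 2 + (-2) + (-1) + 2 = 1. So 0 ≥ 1, which is false.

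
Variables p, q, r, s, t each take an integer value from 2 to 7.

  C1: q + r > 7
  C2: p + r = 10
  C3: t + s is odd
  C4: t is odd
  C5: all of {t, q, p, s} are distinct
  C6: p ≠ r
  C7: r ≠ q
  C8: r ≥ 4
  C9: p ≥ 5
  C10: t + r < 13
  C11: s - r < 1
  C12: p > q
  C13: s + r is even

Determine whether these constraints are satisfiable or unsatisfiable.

Try p = 6, q = 5, r = 4, s = 2, t = 7.
Check constraint 1: q + r = 9; constraint 2: p + r = 10; constraint 10: t + r = 11. The remaining constraints are straightforward to verify.

Satisfiable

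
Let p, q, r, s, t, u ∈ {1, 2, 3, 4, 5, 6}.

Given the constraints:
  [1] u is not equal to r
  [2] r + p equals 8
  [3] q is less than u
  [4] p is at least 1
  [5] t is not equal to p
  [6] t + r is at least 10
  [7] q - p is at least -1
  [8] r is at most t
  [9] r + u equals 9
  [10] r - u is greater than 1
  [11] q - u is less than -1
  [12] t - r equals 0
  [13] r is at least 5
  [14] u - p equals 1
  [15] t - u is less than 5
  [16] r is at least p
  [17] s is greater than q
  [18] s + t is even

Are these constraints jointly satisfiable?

The assignment p = 2, q = 1, r = 6, s = 6, t = 6, u = 3 works:
  constraint 2 holds since r + p = 8.
  constraint 6 holds since t + r = 12.
  constraint 7 holds since q - p = -1.
The rest check out directly.

Satisfiable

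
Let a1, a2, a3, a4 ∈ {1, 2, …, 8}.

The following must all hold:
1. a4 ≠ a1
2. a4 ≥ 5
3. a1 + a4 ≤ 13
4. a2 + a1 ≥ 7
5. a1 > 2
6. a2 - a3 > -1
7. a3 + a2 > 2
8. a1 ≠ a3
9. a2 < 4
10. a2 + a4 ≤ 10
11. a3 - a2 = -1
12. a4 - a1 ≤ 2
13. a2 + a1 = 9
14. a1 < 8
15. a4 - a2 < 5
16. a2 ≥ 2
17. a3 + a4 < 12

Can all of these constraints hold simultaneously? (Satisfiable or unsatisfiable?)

Setting (a1, a2, a3, a4) = (6, 3, 2, 7) satisfies everything: constraint 3: a1 + a4 = 13; constraint 4: a2 + a1 = 9; constraint 6: a2 - a3 = 1, and the others follow.

Satisfiable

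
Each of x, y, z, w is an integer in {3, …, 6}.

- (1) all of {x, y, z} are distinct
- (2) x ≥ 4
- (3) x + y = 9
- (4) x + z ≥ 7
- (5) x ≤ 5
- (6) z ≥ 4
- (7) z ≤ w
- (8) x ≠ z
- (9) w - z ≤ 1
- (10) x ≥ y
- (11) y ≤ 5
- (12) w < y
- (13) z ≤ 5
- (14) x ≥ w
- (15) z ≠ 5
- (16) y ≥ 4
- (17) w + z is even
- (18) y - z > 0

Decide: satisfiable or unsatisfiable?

Unsatisfiable

Constraints 2, 5, 6, 11, 13, and 16 confine each of x, y, z to the 2 values {4, 5}.
Constraint 1 requires all 3 of them to be distinct, but only 2 values are available — impossible by the pigeonhole principle.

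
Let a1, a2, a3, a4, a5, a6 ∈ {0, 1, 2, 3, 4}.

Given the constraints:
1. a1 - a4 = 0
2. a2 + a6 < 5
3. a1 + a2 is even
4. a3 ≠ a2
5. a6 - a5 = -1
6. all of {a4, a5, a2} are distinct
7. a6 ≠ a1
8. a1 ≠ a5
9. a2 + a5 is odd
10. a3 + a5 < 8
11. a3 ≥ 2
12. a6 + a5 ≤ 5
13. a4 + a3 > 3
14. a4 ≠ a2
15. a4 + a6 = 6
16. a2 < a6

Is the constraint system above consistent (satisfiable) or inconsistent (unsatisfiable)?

Satisfiable

Setting (a1, a2, a3, a4, a5, a6) = (4, 0, 2, 4, 3, 2) satisfies everything: constraint 1: a1 - a4 = 0; constraint 2: a2 + a6 = 2; constraint 5: a6 - a5 = -1, and the others follow.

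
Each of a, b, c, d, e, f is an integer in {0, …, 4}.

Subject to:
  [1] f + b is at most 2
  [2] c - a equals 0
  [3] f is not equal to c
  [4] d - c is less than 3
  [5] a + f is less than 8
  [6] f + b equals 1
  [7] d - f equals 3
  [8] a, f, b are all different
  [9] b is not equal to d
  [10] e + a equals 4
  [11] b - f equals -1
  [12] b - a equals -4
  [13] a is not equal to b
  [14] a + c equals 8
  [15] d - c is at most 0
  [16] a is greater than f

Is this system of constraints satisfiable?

Take a = 4, b = 0, c = 4, d = 4, e = 0, f = 1. Then constraint 1: f + b = 1; constraint 2: c - a = 0; constraint 4: d - c = 0, and every other listed constraint is also met.

Satisfiable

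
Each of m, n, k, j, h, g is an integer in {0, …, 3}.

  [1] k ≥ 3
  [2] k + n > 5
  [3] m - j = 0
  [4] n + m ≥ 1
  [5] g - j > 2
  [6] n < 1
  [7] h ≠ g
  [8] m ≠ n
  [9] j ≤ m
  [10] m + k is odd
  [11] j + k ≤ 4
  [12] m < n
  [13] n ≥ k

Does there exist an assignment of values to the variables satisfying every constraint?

From constraints 1 and 13: n ≥ k and k ≥ 3, so n ≥ 3. From constraint 6: n ≤ 0. But 0 < 3, so no value of n works.

Unsatisfiable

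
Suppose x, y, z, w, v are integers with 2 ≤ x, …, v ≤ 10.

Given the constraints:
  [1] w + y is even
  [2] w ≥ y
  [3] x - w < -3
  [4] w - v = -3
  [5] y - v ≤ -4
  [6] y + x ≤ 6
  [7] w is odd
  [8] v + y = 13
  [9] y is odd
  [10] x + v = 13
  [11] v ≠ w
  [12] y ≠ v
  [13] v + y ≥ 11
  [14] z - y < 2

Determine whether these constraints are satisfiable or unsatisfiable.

Take x = 3, y = 3, z = 2, w = 7, v = 10. Then constraint 3: x - w = -4; constraint 4: w - v = -3; constraint 5: y - v = -7, and every other listed constraint is also met.

Satisfiable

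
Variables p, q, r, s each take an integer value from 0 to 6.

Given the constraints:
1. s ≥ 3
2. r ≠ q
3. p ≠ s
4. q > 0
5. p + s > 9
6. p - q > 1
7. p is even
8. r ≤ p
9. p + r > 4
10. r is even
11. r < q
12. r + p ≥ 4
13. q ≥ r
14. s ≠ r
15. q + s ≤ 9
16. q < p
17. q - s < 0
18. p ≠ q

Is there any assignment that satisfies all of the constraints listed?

Setting (p, q, r, s) = (6, 3, 0, 5) satisfies everything: constraint 5: p + s = 11; constraint 6: p - q = 3, and the others follow.

Satisfiable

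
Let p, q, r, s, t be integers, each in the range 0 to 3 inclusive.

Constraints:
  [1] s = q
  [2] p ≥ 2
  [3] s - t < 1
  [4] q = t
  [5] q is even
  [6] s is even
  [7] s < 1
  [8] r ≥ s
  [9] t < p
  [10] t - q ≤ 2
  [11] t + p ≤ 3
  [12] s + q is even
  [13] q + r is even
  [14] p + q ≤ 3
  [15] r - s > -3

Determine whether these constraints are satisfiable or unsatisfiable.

Take p = 2, q = 0, r = 0, s = 0, t = 0. Then constraint 3: s - t = 0; constraint 10: t - q = 0; constraint 11: t + p = 2, and every other listed constraint is also met.

Satisfiable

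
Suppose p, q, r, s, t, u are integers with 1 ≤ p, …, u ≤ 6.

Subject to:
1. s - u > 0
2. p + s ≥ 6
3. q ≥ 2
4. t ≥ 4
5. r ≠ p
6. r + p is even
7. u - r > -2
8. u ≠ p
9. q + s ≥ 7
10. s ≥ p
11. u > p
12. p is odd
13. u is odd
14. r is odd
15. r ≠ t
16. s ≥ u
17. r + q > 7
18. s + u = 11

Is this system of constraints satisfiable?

Take p = 3, q = 4, r = 5, s = 6, t = 6, u = 5. Then constraint 1: s - u = 1; constraint 2: p + s = 9, and every other listed constraint is also met.

Satisfiable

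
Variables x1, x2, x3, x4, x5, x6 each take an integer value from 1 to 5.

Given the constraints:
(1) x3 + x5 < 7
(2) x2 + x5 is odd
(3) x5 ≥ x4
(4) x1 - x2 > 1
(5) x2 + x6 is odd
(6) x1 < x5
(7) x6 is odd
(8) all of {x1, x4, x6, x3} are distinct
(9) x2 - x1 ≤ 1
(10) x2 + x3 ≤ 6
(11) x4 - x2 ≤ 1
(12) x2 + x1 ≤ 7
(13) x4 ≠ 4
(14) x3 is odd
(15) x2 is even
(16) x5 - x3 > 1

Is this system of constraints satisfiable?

Setting (x1, x2, x3, x4, x5, x6) = (4, 2, 1, 2, 5, 5) satisfies everything: constraint 1: x3 + x5 = 6; constraint 4: x1 - x2 = 2, and the others follow.

Satisfiable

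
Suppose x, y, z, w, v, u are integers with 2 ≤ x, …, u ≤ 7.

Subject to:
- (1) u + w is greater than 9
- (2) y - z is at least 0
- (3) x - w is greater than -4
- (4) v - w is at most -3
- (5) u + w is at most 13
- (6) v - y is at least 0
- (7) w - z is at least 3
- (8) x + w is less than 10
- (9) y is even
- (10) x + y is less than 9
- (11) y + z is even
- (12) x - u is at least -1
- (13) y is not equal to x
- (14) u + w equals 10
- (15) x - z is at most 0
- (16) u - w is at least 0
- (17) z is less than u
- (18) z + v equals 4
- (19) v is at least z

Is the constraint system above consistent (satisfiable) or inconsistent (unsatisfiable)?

Unsatisfiable

Constraints 2, 4, 6, 12, 15, and 16 give v − y ≥ 0, y − z ≥ 0, z − x ≥ 0, x − u ≥ -1, u − w ≥ 0, w − v ≥ 3.
Adding all 6 inequalities: the left sides telescope to 0, and the right sides sum to 0 + 0 + 0 + (-1) + 0 + 3 = 2. So 0 ≥ 2, which is false.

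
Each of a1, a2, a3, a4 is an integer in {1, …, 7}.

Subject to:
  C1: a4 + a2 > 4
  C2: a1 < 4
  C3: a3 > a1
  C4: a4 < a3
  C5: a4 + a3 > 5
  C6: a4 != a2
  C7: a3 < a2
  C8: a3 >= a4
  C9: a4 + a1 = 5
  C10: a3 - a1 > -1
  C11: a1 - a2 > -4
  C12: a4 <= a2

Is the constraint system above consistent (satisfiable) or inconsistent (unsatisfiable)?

One satisfying assignment is a1 = 3, a2 = 5, a3 = 4, a4 = 2.
For the less obvious constraints — constraint 1: a4 + a2 = 7; constraint 5: a4 + a3 = 6; constraint 9: a4 + a1 = 5 — and the others hold by inspection.

Satisfiable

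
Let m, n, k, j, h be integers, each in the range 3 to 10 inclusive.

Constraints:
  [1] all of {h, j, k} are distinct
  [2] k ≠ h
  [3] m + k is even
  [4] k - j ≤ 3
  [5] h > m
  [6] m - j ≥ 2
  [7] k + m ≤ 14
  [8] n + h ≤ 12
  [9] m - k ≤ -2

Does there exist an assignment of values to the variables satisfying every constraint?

Constraints 4, 6, and 9 give j − k ≥ -3, k − m ≥ 2, m − j ≥ 2.
Adding all 3 inequalities: the left sides telescope to 0, and the right sides sum to (-3) + 2 + 2 = 1. So 0 ≥ 1, which is false.

Unsatisfiable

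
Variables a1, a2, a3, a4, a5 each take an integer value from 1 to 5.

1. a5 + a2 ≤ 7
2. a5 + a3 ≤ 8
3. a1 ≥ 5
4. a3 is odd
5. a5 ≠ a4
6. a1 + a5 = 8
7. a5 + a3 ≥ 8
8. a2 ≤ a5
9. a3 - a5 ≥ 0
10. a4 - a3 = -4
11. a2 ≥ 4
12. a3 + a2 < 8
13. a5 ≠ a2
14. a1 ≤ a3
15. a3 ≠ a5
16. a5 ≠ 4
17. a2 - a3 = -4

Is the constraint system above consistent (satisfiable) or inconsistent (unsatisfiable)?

From constraints 8 and 11: a5 ≥ a2 ≥ 4. From constraints 3 and 14: a3 ≥ a1 ≥ 5. Hence a5 + a3 ≥ 9. But constraint 2 requires a5 + a3 ≤ 8, and 8 < 9. Contradiction.

Unsatisfiable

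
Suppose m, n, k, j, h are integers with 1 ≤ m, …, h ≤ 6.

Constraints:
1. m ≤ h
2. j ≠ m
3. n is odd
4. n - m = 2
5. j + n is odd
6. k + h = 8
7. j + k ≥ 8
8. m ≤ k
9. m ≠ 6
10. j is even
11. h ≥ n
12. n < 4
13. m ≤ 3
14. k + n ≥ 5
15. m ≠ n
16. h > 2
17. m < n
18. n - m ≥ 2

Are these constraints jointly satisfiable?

Satisfiable

The assignment m = 1, n = 3, k = 3, j = 6, h = 5 works:
  constraint 4 holds since n - m = 2.
  constraint 6 holds since k + h = 8.
  constraint 7 holds since j + k = 9.
The rest check out directly.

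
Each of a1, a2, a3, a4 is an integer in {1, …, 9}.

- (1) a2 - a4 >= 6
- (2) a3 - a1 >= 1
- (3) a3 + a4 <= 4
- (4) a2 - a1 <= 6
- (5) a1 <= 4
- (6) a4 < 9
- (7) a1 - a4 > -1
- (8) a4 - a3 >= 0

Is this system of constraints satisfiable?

Unsatisfiable

Constraints 1, 2, 4, and 8 give a1 − a2 ≥ -6, a2 − a4 ≥ 6, a4 − a3 ≥ 0, a3 − a1 ≥ 1.
Adding all 4 inequalities: the left sides telescope to 0, and the right sides sum to (-6) + 6 + 0 + 1 = 1. So 0 ≥ 1, which is false.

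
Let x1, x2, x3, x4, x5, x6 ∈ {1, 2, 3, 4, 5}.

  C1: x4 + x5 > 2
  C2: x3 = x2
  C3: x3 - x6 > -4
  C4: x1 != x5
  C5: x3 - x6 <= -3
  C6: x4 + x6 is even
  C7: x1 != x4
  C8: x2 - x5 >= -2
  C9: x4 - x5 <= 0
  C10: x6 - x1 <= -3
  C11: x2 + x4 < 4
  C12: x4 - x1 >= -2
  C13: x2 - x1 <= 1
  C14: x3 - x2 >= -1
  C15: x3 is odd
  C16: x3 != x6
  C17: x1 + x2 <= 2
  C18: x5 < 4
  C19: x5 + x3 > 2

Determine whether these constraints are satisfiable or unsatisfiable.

Unsatisfiable

Constraints 5, 8, 9, 10, 12, and 14 give x2 − x5 ≥ -2, x5 − x4 ≥ 0, x4 − x1 ≥ -2, x1 − x6 ≥ 3, x6 − x3 ≥ 3, x3 − x2 ≥ -1.
Adding all 6 inequalities: the left sides telescope to 0, and the right sides sum to (-2) + 0 + (-2) + 3 + 3 + (-1) = 1. So 0 ≥ 1, which is false.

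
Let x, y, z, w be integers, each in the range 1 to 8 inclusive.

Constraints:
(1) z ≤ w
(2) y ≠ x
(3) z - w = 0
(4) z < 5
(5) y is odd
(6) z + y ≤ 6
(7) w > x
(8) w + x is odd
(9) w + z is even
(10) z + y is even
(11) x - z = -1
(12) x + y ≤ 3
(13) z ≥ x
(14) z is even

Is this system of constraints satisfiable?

Unsatisfiable

Constraint 14 makes z even and constraint 5 makes y odd, so z + y must be odd. Constraint 10 says z + y is even — contradiction.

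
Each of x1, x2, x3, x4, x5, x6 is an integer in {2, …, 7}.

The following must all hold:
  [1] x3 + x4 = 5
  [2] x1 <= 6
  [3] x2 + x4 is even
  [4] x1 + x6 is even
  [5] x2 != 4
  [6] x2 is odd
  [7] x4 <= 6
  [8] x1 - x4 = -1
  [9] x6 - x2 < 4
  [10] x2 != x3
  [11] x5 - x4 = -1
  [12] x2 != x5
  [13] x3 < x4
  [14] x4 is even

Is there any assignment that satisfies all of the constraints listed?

Unsatisfiable

Constraint 6 makes x2 odd and constraint 14 makes x4 even, so x2 + x4 must be odd. Constraint 3 says x2 + x4 is even — contradiction.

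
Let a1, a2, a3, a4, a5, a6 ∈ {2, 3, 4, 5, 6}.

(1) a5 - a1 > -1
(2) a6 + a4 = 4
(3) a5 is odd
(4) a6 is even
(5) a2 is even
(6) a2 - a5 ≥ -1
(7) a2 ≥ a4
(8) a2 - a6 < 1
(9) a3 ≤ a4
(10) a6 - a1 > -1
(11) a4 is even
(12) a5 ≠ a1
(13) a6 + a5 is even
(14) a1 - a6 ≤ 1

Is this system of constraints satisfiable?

Constraint 4 makes a6 even and constraint 3 makes a5 odd, so a6 + a5 must be odd. Constraint 13 says a6 + a5 is even — contradiction.

Unsatisfiable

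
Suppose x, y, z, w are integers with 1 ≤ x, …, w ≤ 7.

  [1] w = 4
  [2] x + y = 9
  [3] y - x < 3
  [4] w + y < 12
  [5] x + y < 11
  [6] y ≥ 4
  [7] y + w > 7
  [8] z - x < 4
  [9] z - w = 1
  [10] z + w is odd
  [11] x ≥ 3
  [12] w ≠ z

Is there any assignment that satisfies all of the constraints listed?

Satisfiable

Try x = 4, y = 5, z = 5, w = 4.
Check constraint 2: x + y = 9; constraint 3: y - x = 1. The remaining constraints are straightforward to verify.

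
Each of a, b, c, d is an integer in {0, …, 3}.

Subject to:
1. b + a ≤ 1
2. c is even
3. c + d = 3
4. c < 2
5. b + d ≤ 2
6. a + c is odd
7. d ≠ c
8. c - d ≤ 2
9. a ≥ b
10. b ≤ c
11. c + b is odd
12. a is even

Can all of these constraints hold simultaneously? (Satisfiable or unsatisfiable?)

Unsatisfiable

Constraint 12 makes a even and constraint 2 makes c even, so a + c must be even. Constraint 6 says a + c is odd — contradiction.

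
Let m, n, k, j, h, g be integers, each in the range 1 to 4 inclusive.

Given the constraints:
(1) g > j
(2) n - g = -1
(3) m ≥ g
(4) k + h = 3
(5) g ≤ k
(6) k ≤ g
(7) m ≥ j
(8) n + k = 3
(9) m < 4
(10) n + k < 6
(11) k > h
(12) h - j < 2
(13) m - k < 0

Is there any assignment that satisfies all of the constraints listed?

Constraints 3, 6, and 13 give k ≤ g, g ≤ m, m < k. Chaining: k ≤ g ≤ m < k, which forces k < k — impossible.

Unsatisfiable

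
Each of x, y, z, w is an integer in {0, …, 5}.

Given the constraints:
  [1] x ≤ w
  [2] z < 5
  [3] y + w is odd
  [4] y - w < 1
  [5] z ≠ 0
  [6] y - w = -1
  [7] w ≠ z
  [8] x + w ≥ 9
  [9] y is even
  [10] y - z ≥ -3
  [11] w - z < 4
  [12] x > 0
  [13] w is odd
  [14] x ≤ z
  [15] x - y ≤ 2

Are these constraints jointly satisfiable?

Satisfiable

Take x = 4, y = 4, z = 4, w = 5. Then constraint 4: y - w = -1; constraint 6: y - w = -1; constraint 8: x + w = 9, and every other listed constraint is also met.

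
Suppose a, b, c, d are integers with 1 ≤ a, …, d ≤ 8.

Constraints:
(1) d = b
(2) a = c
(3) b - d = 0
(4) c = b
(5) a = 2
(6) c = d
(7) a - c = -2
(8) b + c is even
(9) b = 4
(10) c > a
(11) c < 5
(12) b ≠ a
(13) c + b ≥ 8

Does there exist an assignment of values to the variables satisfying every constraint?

Unsatisfiable

Constraint 5 fixes a = 2 and constraint 9 fixes b = 4. Constraints 1, 2, and 6 give a = c = d = b, so a = b. But 2 ≠ 4 — contradiction.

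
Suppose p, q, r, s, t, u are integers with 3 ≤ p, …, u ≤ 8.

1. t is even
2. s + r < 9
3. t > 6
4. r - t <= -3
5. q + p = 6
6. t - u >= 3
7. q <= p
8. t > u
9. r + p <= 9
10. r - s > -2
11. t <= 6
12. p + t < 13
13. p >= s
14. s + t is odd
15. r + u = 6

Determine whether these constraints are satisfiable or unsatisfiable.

From constraint 3: t ≥ 7. From constraint 11: t ≤ 6. But 6 < 7, so no value of t works.

Unsatisfiable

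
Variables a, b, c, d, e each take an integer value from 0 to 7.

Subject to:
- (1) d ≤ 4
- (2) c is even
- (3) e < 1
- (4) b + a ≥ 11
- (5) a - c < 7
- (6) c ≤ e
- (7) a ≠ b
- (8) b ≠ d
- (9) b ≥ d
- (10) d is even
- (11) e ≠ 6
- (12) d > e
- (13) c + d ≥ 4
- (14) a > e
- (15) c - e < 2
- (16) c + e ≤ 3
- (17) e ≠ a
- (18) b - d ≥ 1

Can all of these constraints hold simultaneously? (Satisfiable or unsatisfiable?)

Satisfiable

Setting (a, b, c, d, e) = (6, 7, 0, 4, 0) satisfies everything: constraint 4: b + a = 13; constraint 5: a - c = 6; constraint 13: c + d = 4, and the others follow.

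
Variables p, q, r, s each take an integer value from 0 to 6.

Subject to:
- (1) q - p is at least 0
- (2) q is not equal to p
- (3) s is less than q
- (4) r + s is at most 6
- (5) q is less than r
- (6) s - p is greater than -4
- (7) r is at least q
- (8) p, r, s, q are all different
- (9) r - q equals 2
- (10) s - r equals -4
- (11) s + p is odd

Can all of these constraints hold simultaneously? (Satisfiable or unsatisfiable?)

Satisfiable

Setting (p, q, r, s) = (1, 2, 4, 0) satisfies everything: constraint 1: q - p = 1; constraint 4: r + s = 4, and the others follow.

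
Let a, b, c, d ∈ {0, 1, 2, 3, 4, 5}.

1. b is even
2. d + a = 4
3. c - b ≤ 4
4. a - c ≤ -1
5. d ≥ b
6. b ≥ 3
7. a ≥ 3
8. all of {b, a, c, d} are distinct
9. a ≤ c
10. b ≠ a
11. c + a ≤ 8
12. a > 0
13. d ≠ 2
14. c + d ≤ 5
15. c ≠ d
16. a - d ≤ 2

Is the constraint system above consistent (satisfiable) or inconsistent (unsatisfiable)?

Unsatisfiable

From constraints 7 and 9: c ≥ a ≥ 3. From constraints 5 and 6: d ≥ b ≥ 3. Hence c + d ≥ 6. But constraint 14 requires c + d ≤ 5, and 5 < 6. Contradiction.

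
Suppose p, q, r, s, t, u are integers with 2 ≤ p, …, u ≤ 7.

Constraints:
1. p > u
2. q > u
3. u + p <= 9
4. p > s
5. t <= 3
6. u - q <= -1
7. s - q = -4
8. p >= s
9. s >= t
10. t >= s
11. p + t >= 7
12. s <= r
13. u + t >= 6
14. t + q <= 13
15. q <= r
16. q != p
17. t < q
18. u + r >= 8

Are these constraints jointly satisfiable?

Satisfiable

Setting (p, q, r, s, t, u) = (6, 7, 7, 3, 3, 3) satisfies everything: constraint 3: u + p = 9; constraint 6: u - q = -4; constraint 7: s - q = -4, and the others follow.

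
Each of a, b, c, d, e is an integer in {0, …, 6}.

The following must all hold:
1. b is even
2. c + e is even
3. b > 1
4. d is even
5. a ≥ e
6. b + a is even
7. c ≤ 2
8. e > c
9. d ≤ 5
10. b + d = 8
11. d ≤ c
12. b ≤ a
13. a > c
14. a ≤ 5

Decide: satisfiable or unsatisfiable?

Unsatisfiable

From constraints 12 and 14: b ≤ a ≤ 5. From constraints 7 and 11: d ≤ c ≤ 2. Hence b + d ≤ 7. But constraint 10 requires b + d = 8, and 8 > 7. Contradiction.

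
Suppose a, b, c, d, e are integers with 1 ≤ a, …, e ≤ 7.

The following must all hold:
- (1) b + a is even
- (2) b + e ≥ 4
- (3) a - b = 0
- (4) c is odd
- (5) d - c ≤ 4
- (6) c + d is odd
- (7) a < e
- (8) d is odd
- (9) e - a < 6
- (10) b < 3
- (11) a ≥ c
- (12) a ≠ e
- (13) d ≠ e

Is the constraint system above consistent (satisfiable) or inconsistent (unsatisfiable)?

Constraint 4 makes c odd and constraint 8 makes d odd, so c + d must be even. Constraint 6 says c + d is odd — contradiction.

Unsatisfiable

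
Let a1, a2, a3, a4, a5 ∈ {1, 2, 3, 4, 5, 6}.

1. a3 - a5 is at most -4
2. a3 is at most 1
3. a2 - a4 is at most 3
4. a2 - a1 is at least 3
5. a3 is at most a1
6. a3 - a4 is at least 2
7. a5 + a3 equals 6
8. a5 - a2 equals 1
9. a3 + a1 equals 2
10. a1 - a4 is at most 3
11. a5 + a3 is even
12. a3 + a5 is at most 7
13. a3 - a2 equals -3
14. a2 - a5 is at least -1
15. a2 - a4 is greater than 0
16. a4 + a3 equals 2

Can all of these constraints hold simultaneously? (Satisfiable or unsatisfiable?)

Constraints 1, 3, 6, and 14 give a4 − a2 ≥ -3, a2 − a5 ≥ -1, a5 − a3 ≥ 4, a3 − a4 ≥ 2.
Adding all 4 inequalities: the left sides telescope to 0, and the right sides sum to (-3) + (-1) + 4 + 2 = 2. So 0 ≥ 2, which is false.

Unsatisfiable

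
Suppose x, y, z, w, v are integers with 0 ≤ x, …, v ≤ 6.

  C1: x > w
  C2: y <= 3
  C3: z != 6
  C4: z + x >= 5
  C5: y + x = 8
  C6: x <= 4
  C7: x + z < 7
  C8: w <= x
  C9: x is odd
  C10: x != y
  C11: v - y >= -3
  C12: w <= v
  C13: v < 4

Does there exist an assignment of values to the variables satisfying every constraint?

Unsatisfiable

From constraint 2: y ≤ 3. From constraint 6: x ≤ 4. Hence y + x ≤ 7. But constraint 5 requires y + x = 8, and 8 > 7. Contradiction.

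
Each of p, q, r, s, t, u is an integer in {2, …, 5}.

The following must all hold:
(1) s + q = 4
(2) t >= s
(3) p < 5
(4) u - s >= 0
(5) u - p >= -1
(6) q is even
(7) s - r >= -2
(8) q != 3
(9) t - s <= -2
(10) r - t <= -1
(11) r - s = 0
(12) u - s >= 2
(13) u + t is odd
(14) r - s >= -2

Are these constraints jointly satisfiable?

Unsatisfiable

Constraints 9, 10, and 14 give s − t ≥ 2, t − r ≥ 1, r − s ≥ -2.
Adding all 3 inequalities: the left sides telescope to 0, and the right sides sum to 2 + 1 + (-2) = 1. So 0 ≥ 1, which is false.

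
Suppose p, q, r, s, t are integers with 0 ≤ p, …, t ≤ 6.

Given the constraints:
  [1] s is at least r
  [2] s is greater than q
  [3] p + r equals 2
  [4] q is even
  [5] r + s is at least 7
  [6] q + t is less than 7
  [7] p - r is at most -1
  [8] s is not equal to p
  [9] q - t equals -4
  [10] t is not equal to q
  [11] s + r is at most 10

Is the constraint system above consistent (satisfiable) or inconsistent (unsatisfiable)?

Satisfiable

Try p = 0, q = 0, r = 2, s = 5, t = 4.
Check constraint 3: p + r = 2; constraint 5: r + s = 7. The remaining constraints are straightforward to verify.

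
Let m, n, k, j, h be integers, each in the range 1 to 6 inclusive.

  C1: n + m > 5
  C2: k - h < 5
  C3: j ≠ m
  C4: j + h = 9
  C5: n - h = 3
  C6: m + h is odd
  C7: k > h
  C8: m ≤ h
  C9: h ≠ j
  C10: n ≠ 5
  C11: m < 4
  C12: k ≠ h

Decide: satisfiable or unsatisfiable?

Satisfiable

Try m = 2, n = 6, k = 6, j = 6, h = 3.
Check constraint 1: n + m = 8; constraint 2: k - h = 3; constraint 4: j + h = 9. The remaining constraints are straightforward to verify.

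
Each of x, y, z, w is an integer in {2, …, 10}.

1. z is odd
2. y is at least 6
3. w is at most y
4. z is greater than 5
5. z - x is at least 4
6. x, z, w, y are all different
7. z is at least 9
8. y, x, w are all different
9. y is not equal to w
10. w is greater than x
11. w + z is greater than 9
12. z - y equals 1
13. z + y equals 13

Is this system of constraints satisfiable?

From constraint 7: z ≥ 9. From constraint 2: y ≥ 6. Hence z + y ≥ 15. But constraint 13 requires z + y = 13, and 13 < 15. Contradiction.

Unsatisfiable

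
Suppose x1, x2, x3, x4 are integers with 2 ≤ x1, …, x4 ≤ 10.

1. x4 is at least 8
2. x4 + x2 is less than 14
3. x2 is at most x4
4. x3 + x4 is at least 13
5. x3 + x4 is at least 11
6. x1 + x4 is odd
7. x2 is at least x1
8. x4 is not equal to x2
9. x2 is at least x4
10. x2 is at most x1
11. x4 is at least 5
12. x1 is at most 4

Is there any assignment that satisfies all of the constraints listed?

From constraints 1 and 9: x2 ≥ x4 and x4 ≥ 8, so x2 ≥ 8. From constraints 10 and 12: x2 ≤ x1 and x1 ≤ 4, so x2 ≤ 4. But 4 < 8, so no value of x2 works.

Unsatisfiable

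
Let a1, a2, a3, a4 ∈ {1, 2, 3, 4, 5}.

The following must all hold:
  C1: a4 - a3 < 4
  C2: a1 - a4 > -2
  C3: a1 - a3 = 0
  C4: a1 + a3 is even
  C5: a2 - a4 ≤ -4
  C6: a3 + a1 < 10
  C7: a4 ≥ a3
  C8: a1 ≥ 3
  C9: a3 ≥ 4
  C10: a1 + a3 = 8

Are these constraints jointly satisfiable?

The assignment a1 = 4, a2 = 1, a3 = 4, a4 = 5 works:
  constraint 1 holds since a4 - a3 = 1.
  constraint 2 holds since a1 - a4 = -1.
The rest check out directly.

Satisfiable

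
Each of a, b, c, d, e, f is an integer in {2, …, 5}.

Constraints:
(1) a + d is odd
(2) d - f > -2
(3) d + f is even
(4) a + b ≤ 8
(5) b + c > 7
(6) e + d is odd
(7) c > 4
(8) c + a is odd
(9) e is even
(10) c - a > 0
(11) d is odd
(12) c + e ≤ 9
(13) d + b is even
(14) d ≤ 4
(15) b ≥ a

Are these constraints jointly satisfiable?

Satisfiable

The assignment a = 2, b = 3, c = 5, d = 3, e = 2, f = 3 works:
  constraint 2 holds since d - f = 0.
  constraint 4 holds since a + b = 5.
  constraint 5 holds since b + c = 8.
The rest check out directly.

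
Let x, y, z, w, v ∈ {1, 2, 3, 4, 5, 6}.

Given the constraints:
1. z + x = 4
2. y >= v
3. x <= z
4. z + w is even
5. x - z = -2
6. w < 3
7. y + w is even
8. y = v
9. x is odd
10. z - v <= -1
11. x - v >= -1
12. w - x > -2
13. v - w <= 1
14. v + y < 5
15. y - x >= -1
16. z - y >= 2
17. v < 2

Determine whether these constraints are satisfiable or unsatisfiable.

Constraints 10, 11, 15, and 16 give y − x ≥ -1, x − v ≥ -1, v − z ≥ 1, z − y ≥ 2.
Adding all 4 inequalities: the left sides telescope to 0, and the right sides sum to (-1) + (-1) + 1 + 2 = 1. So 0 ≥ 1, which is false.

Unsatisfiable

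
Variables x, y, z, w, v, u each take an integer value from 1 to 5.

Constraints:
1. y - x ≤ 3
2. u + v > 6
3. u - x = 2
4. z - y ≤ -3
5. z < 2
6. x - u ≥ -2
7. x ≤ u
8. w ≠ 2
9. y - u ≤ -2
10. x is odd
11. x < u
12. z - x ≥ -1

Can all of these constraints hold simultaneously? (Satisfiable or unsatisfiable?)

Unsatisfiable

Constraints 4, 6, 9, and 12 give x − u ≥ -2, u − y ≥ 2, y − z ≥ 3, z − x ≥ -1.
Adding all 4 inequalities: the left sides telescope to 0, and the right sides sum to (-2) + 2 + 3 + (-1) = 2. So 0 ≥ 2, which is false.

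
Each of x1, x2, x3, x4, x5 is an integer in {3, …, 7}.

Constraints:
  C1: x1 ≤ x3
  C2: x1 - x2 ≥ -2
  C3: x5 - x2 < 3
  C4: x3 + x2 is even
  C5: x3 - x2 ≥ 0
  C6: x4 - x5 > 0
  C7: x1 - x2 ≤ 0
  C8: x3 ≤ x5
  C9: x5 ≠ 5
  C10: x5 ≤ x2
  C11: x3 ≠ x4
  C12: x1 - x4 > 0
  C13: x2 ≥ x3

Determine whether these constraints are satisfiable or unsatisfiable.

Constraints 5, 6, 7, 8, and 12 give x1 ≤ x2, x2 ≤ x3, x3 ≤ x5, x5 < x4, x4 < x1. Chaining: x1 ≤ x2 ≤ x3 ≤ x5 < x4 < x1, which forces x1 < x1 — impossible.

Unsatisfiable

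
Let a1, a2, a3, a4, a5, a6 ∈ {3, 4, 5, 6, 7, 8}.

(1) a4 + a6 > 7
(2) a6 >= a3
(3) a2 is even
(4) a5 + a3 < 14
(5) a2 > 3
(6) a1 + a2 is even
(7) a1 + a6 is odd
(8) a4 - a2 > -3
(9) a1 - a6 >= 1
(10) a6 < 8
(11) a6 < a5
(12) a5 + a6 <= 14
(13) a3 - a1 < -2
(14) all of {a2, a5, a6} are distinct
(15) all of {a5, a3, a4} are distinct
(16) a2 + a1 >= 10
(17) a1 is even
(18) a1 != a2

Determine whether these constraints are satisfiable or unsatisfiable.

One satisfying assignment is a1 = 8, a2 = 4, a3 = 5, a4 = 4, a5 = 7, a6 = 5.
For the less obvious constraints — constraint 1: a4 + a6 = 9; constraint 4: a5 + a3 = 12 — and the others hold by inspection.

Satisfiable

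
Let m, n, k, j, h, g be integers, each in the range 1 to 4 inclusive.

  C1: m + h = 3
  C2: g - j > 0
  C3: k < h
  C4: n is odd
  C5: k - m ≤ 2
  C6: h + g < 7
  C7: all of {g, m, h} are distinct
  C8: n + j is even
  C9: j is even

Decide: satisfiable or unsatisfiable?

Constraint 4 makes n odd and constraint 9 makes j even, so n + j must be odd. Constraint 8 says n + j is even — contradiction.

Unsatisfiable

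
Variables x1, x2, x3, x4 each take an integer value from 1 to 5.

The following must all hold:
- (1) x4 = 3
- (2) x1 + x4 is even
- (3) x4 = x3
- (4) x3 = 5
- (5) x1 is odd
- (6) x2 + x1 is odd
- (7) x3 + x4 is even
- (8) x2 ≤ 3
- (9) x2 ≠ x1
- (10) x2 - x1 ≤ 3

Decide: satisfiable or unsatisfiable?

Unsatisfiable

Constraint 1 fixes x4 = 3 and constraint 4 fixes x3 = 5, but constraint 3 requires x4 = x3. Since 3 ≠ 5, contradiction.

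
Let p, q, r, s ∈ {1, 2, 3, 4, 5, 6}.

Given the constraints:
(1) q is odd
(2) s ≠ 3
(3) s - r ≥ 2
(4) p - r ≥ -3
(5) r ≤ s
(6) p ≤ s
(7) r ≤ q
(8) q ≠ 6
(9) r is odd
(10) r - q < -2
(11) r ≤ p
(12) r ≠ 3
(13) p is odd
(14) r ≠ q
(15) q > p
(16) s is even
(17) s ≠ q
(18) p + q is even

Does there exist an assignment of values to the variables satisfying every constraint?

Satisfiable

One satisfying assignment is p = 1, q = 5, r = 1, s = 4.
For the less obvious constraints — constraint 3: s - r = 3; constraint 4: p - r = 0 — and the others hold by inspection.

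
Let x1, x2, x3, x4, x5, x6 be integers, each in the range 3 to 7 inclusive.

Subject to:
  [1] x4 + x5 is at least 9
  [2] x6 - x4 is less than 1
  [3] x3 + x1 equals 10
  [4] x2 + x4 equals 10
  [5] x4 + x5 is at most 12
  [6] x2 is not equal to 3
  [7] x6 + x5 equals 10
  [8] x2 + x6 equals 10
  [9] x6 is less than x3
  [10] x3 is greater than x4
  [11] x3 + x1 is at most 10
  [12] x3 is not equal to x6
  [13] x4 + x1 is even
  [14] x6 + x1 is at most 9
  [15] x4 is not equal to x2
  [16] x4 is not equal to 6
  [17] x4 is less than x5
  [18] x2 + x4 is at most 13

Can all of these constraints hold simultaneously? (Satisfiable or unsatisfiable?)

The assignment x1 = 3, x2 = 7, x3 = 7, x4 = 3, x5 = 7, x6 = 3 works:
  constraint 1 holds since x4 + x5 = 10.
  constraint 2 holds since x6 - x4 = 0.
The rest check out directly.

Satisfiable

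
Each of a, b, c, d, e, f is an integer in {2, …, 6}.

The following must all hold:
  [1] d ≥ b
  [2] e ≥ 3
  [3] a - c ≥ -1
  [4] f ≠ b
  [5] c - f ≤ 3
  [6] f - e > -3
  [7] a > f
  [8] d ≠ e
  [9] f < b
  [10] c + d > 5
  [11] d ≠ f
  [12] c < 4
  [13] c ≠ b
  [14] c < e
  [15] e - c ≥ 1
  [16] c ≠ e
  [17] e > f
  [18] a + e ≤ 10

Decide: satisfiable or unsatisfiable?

Take a = 4, b = 6, c = 2, d = 6, e = 4, f = 2. Then constraint 3: a - c = 2; constraint 5: c - f = 0, and every other listed constraint is also met.

Satisfiable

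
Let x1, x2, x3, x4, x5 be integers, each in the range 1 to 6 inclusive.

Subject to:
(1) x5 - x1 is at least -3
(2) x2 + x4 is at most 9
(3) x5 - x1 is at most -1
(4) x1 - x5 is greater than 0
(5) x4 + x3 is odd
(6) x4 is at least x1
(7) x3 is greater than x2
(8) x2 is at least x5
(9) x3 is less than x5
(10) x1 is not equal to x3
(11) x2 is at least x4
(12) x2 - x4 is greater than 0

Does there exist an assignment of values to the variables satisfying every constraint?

Constraints 3, 6, 7, 9, and 12 give x5 < x1, x1 ≤ x4, x4 < x2, x2 < x3, x3 < x5. Chaining: x5 < x1 ≤ x4 < x2 < x3 < x5, which forces x5 < x5 — impossible.

Unsatisfiable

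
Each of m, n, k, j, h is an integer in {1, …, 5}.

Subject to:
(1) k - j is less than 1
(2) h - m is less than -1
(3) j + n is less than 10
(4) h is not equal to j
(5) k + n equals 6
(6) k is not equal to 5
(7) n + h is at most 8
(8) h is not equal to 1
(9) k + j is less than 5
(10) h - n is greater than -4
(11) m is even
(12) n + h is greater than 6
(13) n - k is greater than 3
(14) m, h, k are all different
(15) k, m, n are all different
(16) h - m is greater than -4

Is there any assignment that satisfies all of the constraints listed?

Satisfiable

The assignment m = 4, n = 5, k = 1, j = 3, h = 2 works:
  constraint 1 holds since k - j = -2.
  constraint 2 holds since h - m = -2.
The rest check out directly.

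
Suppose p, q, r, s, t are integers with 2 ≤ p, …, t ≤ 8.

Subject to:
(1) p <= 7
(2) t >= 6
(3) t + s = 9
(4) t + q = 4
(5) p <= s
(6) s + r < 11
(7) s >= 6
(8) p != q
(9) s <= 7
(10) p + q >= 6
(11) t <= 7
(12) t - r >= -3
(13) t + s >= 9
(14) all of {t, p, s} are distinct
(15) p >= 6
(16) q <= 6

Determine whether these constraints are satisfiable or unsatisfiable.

Constraints 1, 2, 7, 9, 11, and 15 confine each of t, p, s to the 2 values {6, 7}.
Constraint 14 requires all 3 of them to be distinct, but only 2 values are available — impossible by the pigeonhole principle.

Unsatisfiable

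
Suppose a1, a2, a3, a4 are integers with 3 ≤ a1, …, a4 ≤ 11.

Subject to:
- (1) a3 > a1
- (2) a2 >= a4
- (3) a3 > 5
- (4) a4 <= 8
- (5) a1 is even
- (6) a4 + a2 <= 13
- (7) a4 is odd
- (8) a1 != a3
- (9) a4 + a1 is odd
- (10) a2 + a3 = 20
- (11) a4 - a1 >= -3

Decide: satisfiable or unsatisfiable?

The assignment a1 = 6, a2 = 10, a3 = 10, a4 = 3 works:
  constraint 6 holds since a4 + a2 = 13.
  constraint 10 holds since a2 + a3 = 20.
The rest check out directly.

Satisfiable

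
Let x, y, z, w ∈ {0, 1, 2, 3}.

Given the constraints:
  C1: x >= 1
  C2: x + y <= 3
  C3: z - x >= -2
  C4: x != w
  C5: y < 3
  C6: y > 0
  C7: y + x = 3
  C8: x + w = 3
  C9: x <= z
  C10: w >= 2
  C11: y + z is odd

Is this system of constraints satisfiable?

Satisfiable

Take x = 1, y = 2, z = 1, w = 2. Then constraint 2: x + y = 3; constraint 3: z - x = 0, and every other listed constraint is also met.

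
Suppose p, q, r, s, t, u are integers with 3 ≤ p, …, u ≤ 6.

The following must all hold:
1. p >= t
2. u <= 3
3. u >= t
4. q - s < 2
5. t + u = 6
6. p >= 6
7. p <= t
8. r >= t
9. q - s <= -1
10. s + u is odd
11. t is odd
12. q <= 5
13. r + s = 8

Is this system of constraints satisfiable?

From constraints 6 and 7: t ≥ p and p ≥ 6, so t ≥ 6. From constraints 2 and 3: t ≤ u and u ≤ 3, so t ≤ 3. But 3 < 6, so no value of t works.

Unsatisfiable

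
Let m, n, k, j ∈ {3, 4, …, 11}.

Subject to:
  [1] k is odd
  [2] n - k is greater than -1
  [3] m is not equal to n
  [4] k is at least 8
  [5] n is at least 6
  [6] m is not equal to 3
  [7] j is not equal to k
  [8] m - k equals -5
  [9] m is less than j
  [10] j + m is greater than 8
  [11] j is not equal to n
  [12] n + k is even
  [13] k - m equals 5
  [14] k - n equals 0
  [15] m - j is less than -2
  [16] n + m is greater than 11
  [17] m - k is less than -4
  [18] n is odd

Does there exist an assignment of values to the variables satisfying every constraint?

Satisfiable

Setting (m, n, k, j) = (4, 9, 9, 7) satisfies everything: constraint 2: n - k = 0; constraint 8: m - k = -5; constraint 10: j + m = 11, and the others follow.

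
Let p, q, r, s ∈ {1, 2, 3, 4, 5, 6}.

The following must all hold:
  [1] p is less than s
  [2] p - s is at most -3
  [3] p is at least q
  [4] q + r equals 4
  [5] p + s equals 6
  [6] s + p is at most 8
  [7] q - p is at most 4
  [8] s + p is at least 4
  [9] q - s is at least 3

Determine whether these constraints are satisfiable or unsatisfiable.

Constraints 2, 7, and 9 give p − q ≥ -4, q − s ≥ 3, s − p ≥ 3.
Adding all 3 inequalities: the left sides telescope to 0, and the right sides sum to (-4) + 3 + 3 = 2. So 0 ≥ 2, which is false.

Unsatisfiable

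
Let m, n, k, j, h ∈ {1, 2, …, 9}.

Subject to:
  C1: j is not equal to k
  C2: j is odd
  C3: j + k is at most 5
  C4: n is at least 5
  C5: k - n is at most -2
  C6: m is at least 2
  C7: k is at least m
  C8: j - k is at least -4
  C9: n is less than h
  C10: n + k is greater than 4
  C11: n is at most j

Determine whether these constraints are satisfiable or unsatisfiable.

From constraints 4 and 11: j ≥ n ≥ 5. From constraints 6 and 7: k ≥ m ≥ 2. Hence j + k ≥ 7. But constraint 3 requires j + k ≤ 5, and 5 < 7. Contradiction.

Unsatisfiable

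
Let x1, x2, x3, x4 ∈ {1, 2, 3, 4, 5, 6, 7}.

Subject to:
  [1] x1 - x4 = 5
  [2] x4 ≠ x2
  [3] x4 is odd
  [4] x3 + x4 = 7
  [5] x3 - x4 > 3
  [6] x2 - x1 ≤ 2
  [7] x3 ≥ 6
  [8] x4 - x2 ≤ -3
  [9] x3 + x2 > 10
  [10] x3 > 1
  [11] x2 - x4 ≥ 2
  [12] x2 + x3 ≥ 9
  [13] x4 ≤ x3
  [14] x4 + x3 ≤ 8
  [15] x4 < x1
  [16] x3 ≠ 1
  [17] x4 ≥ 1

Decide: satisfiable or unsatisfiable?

The assignment x1 = 6, x2 = 6, x3 = 6, x4 = 1 works:
  constraint 1 holds since x1 - x4 = 5.
  constraint 4 holds since x3 + x4 = 7.
The rest check out directly.

Satisfiable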